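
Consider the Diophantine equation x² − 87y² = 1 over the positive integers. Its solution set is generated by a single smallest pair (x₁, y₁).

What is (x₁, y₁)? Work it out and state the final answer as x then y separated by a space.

28 3

d=87: √d = [9; 3,18] (ℓ=2, even), read p_1/q_1
step 0: (9, 1)  from 9·(1,0) + (0,1)
step 1: (28, 3)  from 3·(9,1) + (1,0)
→ (28, 3).  Check: 28²=784, 87·3²=783, difference 1.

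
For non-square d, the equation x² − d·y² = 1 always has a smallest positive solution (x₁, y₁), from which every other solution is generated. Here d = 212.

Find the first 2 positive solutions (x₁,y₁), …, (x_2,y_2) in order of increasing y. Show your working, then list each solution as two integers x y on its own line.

√212 = [14; 1,1,3,1,1,…,1,1,28, …], period ℓ=14 (even) → k=13
i=0: a=14 ⇒ p=14, q=1
i=1: a=1 ⇒ p=15, q=1
i=2: a=1 ⇒ p=29, q=2
i=3: a=3 ⇒ p=102, q=7
i=4: a=1 ⇒ p=131, q=9
i=5: a=1 ⇒ p=233, q=16
i=6: a=1 ⇒ p=364, q=25
…
i=8: a=1 ⇒ p=2781, q=191
…
i=12: a=1 ⇒ p=37114, q=2549
i=13: a=1 ⇒ p=66249, q=4550
→ (66249, 4550).  Check: 66249²=4388930001, 212·4550²=4388930000, difference 1.
(x_2, y_2) = (66249·66249 + 212·4550·4550, 66249·4550 + 4550·66249) = (8777860001, 602865900)

66249 4550
8777860001 602865900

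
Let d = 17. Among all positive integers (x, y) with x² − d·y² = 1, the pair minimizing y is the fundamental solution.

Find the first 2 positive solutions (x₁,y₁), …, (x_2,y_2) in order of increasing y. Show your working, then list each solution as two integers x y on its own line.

[4; 8] for √17; ℓ=1 ⇒ convergent index 1
step 0: (4, 1)  from 4·(1,0) + (0,1)
step 1: (33, 8)  from 8·(4,1) + (1,0)
(x₁, y₁) = (33, 8);  33² − 17·8² = 1 ✓
k=2:  x_2 = 33·33+17·8·8 = 2177,  y_2 = 33·8+8·33 = 528

33 8
2177 528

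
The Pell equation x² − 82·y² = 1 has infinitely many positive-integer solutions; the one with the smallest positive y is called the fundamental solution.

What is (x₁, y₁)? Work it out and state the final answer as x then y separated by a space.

163 18

[9; 18] for √82; ℓ=1 ⇒ convergent index 1
a_0=9:  p_0=9·1+0=9,  q_0=9·0+1=1
a_1=18:  p_1=18·9+1=163,  q_1=18·1+0=18
fundamental: x₁=163, y₁=18  (since 26569 − 82·324 = 1)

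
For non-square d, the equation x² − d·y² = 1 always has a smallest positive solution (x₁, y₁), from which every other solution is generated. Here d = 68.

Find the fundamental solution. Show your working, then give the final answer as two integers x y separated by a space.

√68 = [8; 4,16, …], period ℓ=2 (even) → k=1
a_0=8:  p_0=8·1+0=8,  q_0=8·0+1=1
a_1=4:  p_1=4·8+1=33,  q_1=4·1+0=4
(x₁, y₁) = (33, 4);  33² − 68·4² = 1 ✓

33 4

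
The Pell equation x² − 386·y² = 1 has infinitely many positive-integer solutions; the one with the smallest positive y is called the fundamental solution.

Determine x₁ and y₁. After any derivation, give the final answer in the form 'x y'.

[19; 1,1,1,4,1,18,1,4,1,1,1,38] for √386; ℓ=12 ⇒ convergent index 11
a_0=19:  p_0=19·1+0=19,  q_0=19·0+1=1
…
a_5=1:  p_5=1·275+59=334,  q_5=1·14+3=17
…
a_9=1:  p_9=1·32771+6621=39392,  q_9=1·1668+337=2005
a_10=1:  p_10=1·39392+32771=72163,  q_10=1·2005+1668=3673
a_11=1:  p_11=1·72163+39392=111555,  q_11=1·3673+2005=5678
(x₁, y₁) = (111555, 5678);  111555² − 386·5678² = 1 ✓

111555 5678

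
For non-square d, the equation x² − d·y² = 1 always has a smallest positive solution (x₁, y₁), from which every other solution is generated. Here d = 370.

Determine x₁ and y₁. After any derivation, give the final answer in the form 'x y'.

[19; 4,4,38] for √370; ℓ=3 ⇒ convergent index 5
step 0: (19, 1)  from 19·(1,0) + (0,1)
step 1: (77, 4)  from 4·(19,1) + (1,0)
step 2: (327, 17)  from 4·(77,4) + (19,1)
…
step 4: (50339, 2617)  from 4·(12503,650) + (327,17)
step 5: (213859, 11118)  from 4·(50339,2617) + (12503,650)
(x₁, y₁) = (213859, 11118);  213859² − 370·11118² = 1 ✓

213859 11118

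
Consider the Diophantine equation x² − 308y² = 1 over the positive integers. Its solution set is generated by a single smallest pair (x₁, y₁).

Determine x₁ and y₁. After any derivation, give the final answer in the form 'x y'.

√308 → a₀=17, period (1,1,4,1,1,34); ℓ=6 even so k=5
k=0  a_k=17  p_k/q_k = 17/1
…
k=2  a_k=1  p_k/q_k = 35/2
…
k=4  a_k=1  p_k/q_k = 193/11
k=5  a_k=1  p_k/q_k = 351/20
→ (351, 20).  Check: 351²=123201, 308·20²=123200, difference 1.

351 20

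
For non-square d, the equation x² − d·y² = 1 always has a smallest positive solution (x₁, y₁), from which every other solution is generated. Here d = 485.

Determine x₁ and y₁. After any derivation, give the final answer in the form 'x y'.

969 44

√485 → a₀=22, period (44); ℓ=1 odd so k=1
step 0: (22, 1)  from 22·(1,0) + (0,1)
step 1: (969, 44)  from 44·(22,1) + (1,0)
→ (969, 44).  Check: 969²=938961, 485·44²=938960, difference 1.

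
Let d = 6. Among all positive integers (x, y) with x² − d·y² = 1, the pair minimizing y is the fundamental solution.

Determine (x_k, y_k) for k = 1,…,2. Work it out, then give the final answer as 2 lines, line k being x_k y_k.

5 2
49 20

√6 → a₀=2, period (2,4); ℓ=2 even so k=1
a_0=2:  p_0=2·1+0=2,  q_0=2·0+1=1
a_1=2:  p_1=2·2+1=5,  q_1=2·1+0=2
→ (5, 2).  Check: 5²=25, 6·2²=24, difference 1.
n=2: (5,2)∘(5,2) = (5·5+6·2·2, 5·2+2·5) = (49,20)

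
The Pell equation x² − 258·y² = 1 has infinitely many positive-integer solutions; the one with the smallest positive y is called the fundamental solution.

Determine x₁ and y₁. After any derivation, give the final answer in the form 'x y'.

[16; 16,32] for √258; ℓ=2 ⇒ convergent index 1
step 0: (16, 1)  from 16·(1,0) + (0,1)
step 1: (257, 16)  from 16·(16,1) + (1,0)
fundamental: x₁=257, y₁=16  (since 66049 − 258·256 = 1)

257 16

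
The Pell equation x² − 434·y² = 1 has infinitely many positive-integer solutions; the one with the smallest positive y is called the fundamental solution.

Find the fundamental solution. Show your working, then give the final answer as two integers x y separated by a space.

[20; 1,4,1,40] for √434; ℓ=4 ⇒ convergent index 3
i=0: a=20 ⇒ p=20, q=1
i=1: a=1 ⇒ p=21, q=1
i=2: a=4 ⇒ p=104, q=5
i=3: a=1 ⇒ p=125, q=6
fundamental: x₁=125, y₁=6  (since 15625 − 434·36 = 1)

125 6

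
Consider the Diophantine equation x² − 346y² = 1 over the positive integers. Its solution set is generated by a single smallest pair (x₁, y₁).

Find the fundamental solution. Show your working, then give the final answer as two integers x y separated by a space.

[18; 1,1,1,1,36] for √346; ℓ=5 ⇒ convergent index 9
i=0: a=18 ⇒ p=18, q=1
i=1: a=1 ⇒ p=19, q=1
i=2: a=1 ⇒ p=37, q=2
i=3: a=1 ⇒ p=56, q=3
i=4: a=1 ⇒ p=93, q=5
i=5: a=36 ⇒ p=3404, q=183
i=6: a=1 ⇒ p=3497, q=188
i=7: a=1 ⇒ p=6901, q=371
i=8: a=1 ⇒ p=10398, q=559
i=9: a=1 ⇒ p=17299, q=930
fundamental: x₁=17299, y₁=930  (since 299255401 − 346·864900 = 1)

17299 930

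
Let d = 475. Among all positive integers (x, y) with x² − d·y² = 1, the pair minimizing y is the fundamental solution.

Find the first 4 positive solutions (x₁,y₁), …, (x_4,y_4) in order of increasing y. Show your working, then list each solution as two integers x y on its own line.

d=475: √d = [21; 1,3,1,6,2,6,1,3,1,42] (ℓ=10, even), read p_9/q_9
k=0  a_k=21  p_k/q_k = 21/1
…
k=2  a_k=3  p_k/q_k = 87/4
…
k=5  a_k=2  p_k/q_k = 1591/73
…
k=8  a_k=3  p_k/q_k = 45921/2107
k=9  a_k=1  p_k/q_k = 57799/2652
fundamental: x₁=57799, y₁=2652  (since 3340724401 − 475·7033104 = 1)
(57799+2652√475)^2 = 6681448801 + 306565896√475
(57799+2652√475)^3 = 772362118440199 + 35438404443156√475
(57799+2652√475)^4 = 89283516160768675201 + 4096608676513381392√475

57799 2652
6681448801 306565896
772362118440199 35438404443156
89283516160768675201 4096608676513381392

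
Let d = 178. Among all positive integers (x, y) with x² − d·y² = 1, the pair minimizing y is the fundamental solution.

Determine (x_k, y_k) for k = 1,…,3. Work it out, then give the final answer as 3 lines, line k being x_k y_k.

1601 120
5126401 384240
16414734401 1230336360

√178 → a₀=13, period (2,1,12,1,2,26); ℓ=6 even so k=5
k=0  a_k=13  p_k/q_k = 13/1
k=1  a_k=2  p_k/q_k = 27/2
…
k=4  a_k=1  p_k/q_k = 547/41
k=5  a_k=2  p_k/q_k = 1601/120
(x₁, y₁) = (1601, 120);  1601² − 178·120² = 1 ✓
n=2: (1601,120)∘(1601,120) = (1601·1601+178·120·120, 1601·120+120·1601) = (5126401,384240)
n=3: (5126401,384240)∘(1601,120) = (1601·5126401+178·120·384240, 1601·384240+120·5126401) = (16414734401,1230336360)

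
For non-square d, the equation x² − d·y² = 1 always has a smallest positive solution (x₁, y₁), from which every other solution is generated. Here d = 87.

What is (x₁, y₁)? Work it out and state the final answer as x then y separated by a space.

28 3

[9; 3,18] for √87; ℓ=2 ⇒ convergent index 1
a_0=9:  p_0=9·1+0=9,  q_0=9·0+1=1
a_1=3:  p_1=3·9+1=28,  q_1=3·1+0=3
fundamental: x₁=28, y₁=3  (since 784 − 87·9 = 1)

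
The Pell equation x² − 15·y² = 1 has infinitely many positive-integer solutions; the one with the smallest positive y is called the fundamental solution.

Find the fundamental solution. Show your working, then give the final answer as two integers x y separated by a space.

4 1

d=15: √d = [3; 1,6] (ℓ=2, even), read p_1/q_1
k=0  a_k=3  p_k/q_k = 3/1
k=1  a_k=1  p_k/q_k = 4/1
→ (4, 1).  Check: 4²=16, 15·1²=15, difference 1.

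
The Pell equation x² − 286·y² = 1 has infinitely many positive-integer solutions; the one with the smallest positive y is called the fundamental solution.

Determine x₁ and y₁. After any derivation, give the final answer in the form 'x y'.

√286 → a₀=16, period (1,10,3,3,2,3,3,10,1,32); ℓ=10 even so k=9
step 0: (16, 1)  from 16·(1,0) + (0,1)
…
step 2: (186, 11)  from 10·(17,1) + (16,1)
step 3: (575, 34)  from 3·(186,11) + (17,1)
step 4: (1911, 113)  from 3·(575,34) + (186,11)
step 5: (4397, 260)  from 2·(1911,113) + (575,34)
step 6: (15102, 893)  from 3·(4397,260) + (1911,113)
…
step 8: (512132, 30283)  from 10·(49703,2939) + (15102,893)
step 9: (561835, 33222)  from 1·(512132,30283) + (49703,2939)
→ (561835, 33222).  Check: 561835²=315658567225, 286·33222²=315658567224, difference 1.

561835 33222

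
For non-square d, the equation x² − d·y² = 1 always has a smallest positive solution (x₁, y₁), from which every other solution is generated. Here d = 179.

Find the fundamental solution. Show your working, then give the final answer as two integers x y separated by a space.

4190210 313191

d=179: √d = [13; 2,1,1,1,3,…,1,2,26] (ℓ=14, even), read p_13/q_13
step 0: (13, 1)  from 13·(1,0) + (0,1)
step 1: (27, 2)  from 2·(13,1) + (1,0)
step 2: (40, 3)  from 1·(27,2) + (13,1)
step 3: (67, 5)  from 1·(40,3) + (27,2)
…
step 5: (388, 29)  from 3·(107,8) + (67,5)
step 6: (2047, 153)  from 5·(388,29) + (107,8)
step 7: (26999, 2018)  from 13·(2047,153) + (388,29)
step 8: (137042, 10243)  from 5·(26999,2018) + (2047,153)
step 9: (438125, 32747)  from 3·(137042,10243) + (26999,2018)
step 10: (575167, 42990)  from 1·(438125,32747) + (137042,10243)
step 11: (1013292, 75737)  from 1·(575167,42990) + (438125,32747)
step 12: (1588459, 118727)  from 1·(1013292,75737) + (575167,42990)
step 13: (4190210, 313191)  from 2·(1588459,118727) + (1013292,75737)
(x₁, y₁) = (4190210, 313191);  4190210² − 179·313191² = 1 ✓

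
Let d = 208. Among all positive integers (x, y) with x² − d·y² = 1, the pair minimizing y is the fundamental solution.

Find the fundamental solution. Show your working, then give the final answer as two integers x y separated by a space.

649 45

[14; 2,2,1,2,2,28] for √208; ℓ=6 ⇒ convergent index 5
step 0: (14, 1)  from 14·(1,0) + (0,1)
…
step 2: (72, 5)  from 2·(29,2) + (14,1)
…
step 4: (274, 19)  from 2·(101,7) + (72,5)
step 5: (649, 45)  from 2·(274,19) + (101,7)
→ (649, 45).  Check: 649²=421201, 208·45²=421200, difference 1.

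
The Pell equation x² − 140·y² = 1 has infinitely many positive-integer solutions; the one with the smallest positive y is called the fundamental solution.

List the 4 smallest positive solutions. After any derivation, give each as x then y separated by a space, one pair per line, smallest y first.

71 6
10081 852
1431431 120978
203253121 17178024

[11; 1,4,1,22] for √140; ℓ=4 ⇒ convergent index 3
i=0: a=11 ⇒ p=11, q=1
…
i=2: a=4 ⇒ p=59, q=5
i=3: a=1 ⇒ p=71, q=6
→ (71, 6).  Check: 71²=5041, 140·6²=5040, difference 1.
n=2: (71,6)∘(71,6) = (71·71+140·6·6, 71·6+6·71) = (10081,852)
n=3: (10081,852)∘(71,6) = (71·10081+140·6·852, 71·852+6·10081) = (1431431,120978)
n=4: (1431431,120978)∘(71,6) = (71·1431431+140·6·120978, 71·120978+6·1431431) = (203253121,17178024)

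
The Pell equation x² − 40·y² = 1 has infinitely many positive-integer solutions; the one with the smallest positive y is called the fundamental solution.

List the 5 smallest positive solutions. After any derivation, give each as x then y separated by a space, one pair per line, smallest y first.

√40 → a₀=6, period (3,12); ℓ=2 even so k=1
step 0: (6, 1)  from 6·(1,0) + (0,1)
step 1: (19, 3)  from 3·(6,1) + (1,0)
(x₁, y₁) = (19, 3);  19² − 40·3² = 1 ✓
(19+3√40)^2 = 721 + 114√40
(19+3√40)^3 = 27379 + 4329√40
(19+3√40)^4 = 1039681 + 164388√40
(19+3√40)^5 = 39480499 + 6242415√40

19 3
721 114
27379 4329
1039681 164388
39480499 6242415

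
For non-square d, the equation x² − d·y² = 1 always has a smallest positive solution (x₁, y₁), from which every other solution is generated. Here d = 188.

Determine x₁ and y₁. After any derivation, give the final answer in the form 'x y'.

4607 336

[13; 1,2,2,6,2,2,1,26] for √188; ℓ=8 ⇒ convergent index 7
k=0  a_k=13  p_k/q_k = 13/1
k=1  a_k=1  p_k/q_k = 14/1
k=2  a_k=2  p_k/q_k = 41/3
k=3  a_k=2  p_k/q_k = 96/7
k=4  a_k=6  p_k/q_k = 617/45
k=5  a_k=2  p_k/q_k = 1330/97
k=6  a_k=2  p_k/q_k = 3277/239
k=7  a_k=1  p_k/q_k = 4607/336
(x₁, y₁) = (4607, 336);  4607² − 188·336² = 1 ✓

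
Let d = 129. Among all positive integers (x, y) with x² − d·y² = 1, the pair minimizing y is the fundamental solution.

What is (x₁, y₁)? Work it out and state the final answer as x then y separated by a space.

16855 1484

d=129: √d = [11; 2,1,3,1,6,1,3,1,2,22] (ℓ=10, even), read p_9/q_9
a_0=11:  p_0=11·1+0=11,  q_0=11·0+1=1
a_1=2:  p_1=2·11+1=23,  q_1=2·1+0=2
a_2=1:  p_2=1·23+11=34,  q_2=1·2+1=3
…
a_4=1:  p_4=1·125+34=159,  q_4=1·11+3=14
…
a_8=1:  p_8=1·4793+1238=6031,  q_8=1·422+109=531
a_9=2:  p_9=2·6031+4793=16855,  q_9=2·531+422=1484
→ (16855, 1484).  Check: 16855²=284091025, 129·1484²=284091024, difference 1.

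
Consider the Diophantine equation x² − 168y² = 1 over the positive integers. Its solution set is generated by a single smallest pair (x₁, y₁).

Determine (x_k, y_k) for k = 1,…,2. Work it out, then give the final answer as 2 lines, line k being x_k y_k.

13 1
337 26

√168 → a₀=12, period (1,24); ℓ=2 even so k=1
step 0: (12, 1)  from 12·(1,0) + (0,1)
step 1: (13, 1)  from 1·(12,1) + (1,0)
(x₁, y₁) = (13, 1);  13² − 168·1² = 1 ✓
(x_2, y_2) = (13·13 + 168·1·1, 13·1 + 1·13) = (337, 26)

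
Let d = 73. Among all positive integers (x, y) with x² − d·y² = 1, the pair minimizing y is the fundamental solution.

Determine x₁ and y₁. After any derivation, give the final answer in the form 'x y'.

2281249 267000

√73 = [8; 1,1,5,5,1,1,16, …], period ℓ=7 (odd) → k=13
k=0  a_k=8  p_k/q_k = 8/1
…
k=2  a_k=1  p_k/q_k = 17/2
…
k=7  a_k=16  p_k/q_k = 17669/2068
…
k=9  a_k=1  p_k/q_k = 36406/4261
…
k=12  a_k=1  p_k/q_k = 1241008/145249
k=13  a_k=1  p_k/q_k = 2281249/267000
→ (2281249, 267000).  Check: 2281249²=5204097000001, 73·267000²=5204097000000, difference 1.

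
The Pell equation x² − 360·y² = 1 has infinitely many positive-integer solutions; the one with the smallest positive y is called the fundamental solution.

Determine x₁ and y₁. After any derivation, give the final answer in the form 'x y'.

19 1

√360 = [18; 1,36, …], period ℓ=2 (even) → k=1
a_0=18:  p_0=18·1+0=18,  q_0=18·0+1=1
a_1=1:  p_1=1·18+1=19,  q_1=1·1+0=1
fundamental: x₁=19, y₁=1  (since 361 − 360·1 = 1)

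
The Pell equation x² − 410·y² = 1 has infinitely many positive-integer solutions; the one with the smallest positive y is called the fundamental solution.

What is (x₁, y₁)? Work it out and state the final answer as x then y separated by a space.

81 4

√410 → a₀=20, period (4,40); ℓ=2 even so k=1
step 0: (20, 1)  from 20·(1,0) + (0,1)
step 1: (81, 4)  from 4·(20,1) + (1,0)
(x₁, y₁) = (81, 4);  81² − 410·4² = 1 ✓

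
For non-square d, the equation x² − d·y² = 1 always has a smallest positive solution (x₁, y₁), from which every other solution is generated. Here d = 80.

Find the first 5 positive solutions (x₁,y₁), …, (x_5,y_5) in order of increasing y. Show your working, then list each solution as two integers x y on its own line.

[8; 1,16] for √80; ℓ=2 ⇒ convergent index 1
k=0  a_k=8  p_k/q_k = 8/1
k=1  a_k=1  p_k/q_k = 9/1
→ (9, 1).  Check: 9²=81, 80·1²=80, difference 1.
k=2:  x_2 = 9·9+80·1·1 = 161,  y_2 = 9·1+1·9 = 18
k=3:  x_3 = 9·161+80·1·18 = 2889,  y_3 = 9·18+1·161 = 323
k=4:  x_4 = 9·2889+80·1·323 = 51841,  y_4 = 9·323+1·2889 = 5796
k=5:  x_5 = 9·51841+80·1·5796 = 930249,  y_5 = 9·5796+1·51841 = 104005

9 1
161 18
2889 323
51841 5796
930249 104005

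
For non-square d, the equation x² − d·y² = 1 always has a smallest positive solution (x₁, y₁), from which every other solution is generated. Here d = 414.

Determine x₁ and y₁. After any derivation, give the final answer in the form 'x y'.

[20; 2,1,7,2,7,1,2,40] for √414; ℓ=8 ⇒ convergent index 7
k=0  a_k=20  p_k/q_k = 20/1
k=1  a_k=2  p_k/q_k = 41/2
…
k=6  a_k=1  p_k/q_k = 8444/415
k=7  a_k=2  p_k/q_k = 24335/1196
(x₁, y₁) = (24335, 1196);  24335² − 414·1196² = 1 ✓

24335 1196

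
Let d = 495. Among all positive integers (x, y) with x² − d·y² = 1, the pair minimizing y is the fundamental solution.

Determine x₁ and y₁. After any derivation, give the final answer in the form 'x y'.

[22; 4,44] for √495; ℓ=2 ⇒ convergent index 1
a_0=22:  p_0=22·1+0=22,  q_0=22·0+1=1
a_1=4:  p_1=4·22+1=89,  q_1=4·1+0=4
(x₁, y₁) = (89, 4);  89² − 495·4² = 1 ✓

89 4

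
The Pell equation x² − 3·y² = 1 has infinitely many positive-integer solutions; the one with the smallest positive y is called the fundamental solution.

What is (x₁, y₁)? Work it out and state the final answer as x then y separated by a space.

2 1

√3 → a₀=1, period (1,2); ℓ=2 even so k=1
a_0=1:  p_0=1·1+0=1,  q_0=1·0+1=1
a_1=1:  p_1=1·1+1=2,  q_1=1·1+0=1
(x₁, y₁) = (2, 1);  2² − 3·1² = 1 ✓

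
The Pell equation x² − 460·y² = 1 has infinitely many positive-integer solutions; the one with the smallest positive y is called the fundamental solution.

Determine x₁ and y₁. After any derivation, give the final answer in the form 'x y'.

2535751 118230

[21; 2,4,3,1,2,10,2,1,3,4,2,42] for √460; ℓ=12 ⇒ convergent index 11
i=0: a=21 ⇒ p=21, q=1
…
i=2: a=4 ⇒ p=193, q=9
i=3: a=3 ⇒ p=622, q=29
i=4: a=1 ⇒ p=815, q=38
i=5: a=2 ⇒ p=2252, q=105
i=6: a=10 ⇒ p=23335, q=1088
…
i=8: a=1 ⇒ p=72257, q=3369
i=9: a=3 ⇒ p=265693, q=12388
i=10: a=4 ⇒ p=1135029, q=52921
i=11: a=2 ⇒ p=2535751, q=118230
fundamental: x₁=2535751, y₁=118230  (since 6430033134001 − 460·13978332900 = 1)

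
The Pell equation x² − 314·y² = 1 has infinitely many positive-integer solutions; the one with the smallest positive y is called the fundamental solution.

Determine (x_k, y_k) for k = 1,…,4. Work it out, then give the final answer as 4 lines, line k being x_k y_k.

√314 → a₀=17, period (1,2,1,1,2,1,34); ℓ=7 odd so k=13
i=0: a=17 ⇒ p=17, q=1
i=1: a=1 ⇒ p=18, q=1
…
i=3: a=1 ⇒ p=71, q=4
i=4: a=1 ⇒ p=124, q=7
i=5: a=2 ⇒ p=319, q=18
i=6: a=1 ⇒ p=443, q=25
i=7: a=34 ⇒ p=15381, q=868
…
i=9: a=2 ⇒ p=47029, q=2654
i=10: a=1 ⇒ p=62853, q=3547
i=11: a=1 ⇒ p=109882, q=6201
i=12: a=2 ⇒ p=282617, q=15949
i=13: a=1 ⇒ p=392499, q=22150
fundamental: x₁=392499, y₁=22150  (since 154055465001 − 314·490622500 = 1)
(392499+22150√314)^2 = 308110930001 + 17387705700√314
(392499+22150√314)^3 = 241866463828532499 + 13649314199066450√314
(392499+22150√314)^4 = 189864690372162243720001 + 10714684347621377411400√314

392499 22150
308110930001 17387705700
241866463828532499 13649314199066450
189864690372162243720001 10714684347621377411400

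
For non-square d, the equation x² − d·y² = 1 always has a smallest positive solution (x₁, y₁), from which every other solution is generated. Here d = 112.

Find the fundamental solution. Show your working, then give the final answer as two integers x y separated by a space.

127 12

√112 = [10; 1,1,2,1,1,20, …], period ℓ=6 (even) → k=5
k=0  a_k=10  p_k/q_k = 10/1
k=1  a_k=1  p_k/q_k = 11/1
k=2  a_k=1  p_k/q_k = 21/2
…
k=4  a_k=1  p_k/q_k = 74/7
k=5  a_k=1  p_k/q_k = 127/12
fundamental: x₁=127, y₁=12  (since 16129 − 112·144 = 1)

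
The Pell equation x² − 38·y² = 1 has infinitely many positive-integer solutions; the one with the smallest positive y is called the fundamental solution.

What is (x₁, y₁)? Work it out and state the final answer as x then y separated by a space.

37 6

d=38: √d = [6; 6,12] (ℓ=2, even), read p_1/q_1
step 0: (6, 1)  from 6·(1,0) + (0,1)
step 1: (37, 6)  from 6·(6,1) + (1,0)
(x₁, y₁) = (37, 6);  37² − 38·6² = 1 ✓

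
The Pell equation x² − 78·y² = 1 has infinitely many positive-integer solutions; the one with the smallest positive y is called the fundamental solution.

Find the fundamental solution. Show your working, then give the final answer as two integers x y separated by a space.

√78 = [8; 1,4,1,16, …], period ℓ=4 (even) → k=3
step 0: (8, 1)  from 8·(1,0) + (0,1)
step 1: (9, 1)  from 1·(8,1) + (1,0)
step 2: (44, 5)  from 4·(9,1) + (8,1)
step 3: (53, 6)  from 1·(44,5) + (9,1)
(x₁, y₁) = (53, 6);  53² − 78·6² = 1 ✓

53 6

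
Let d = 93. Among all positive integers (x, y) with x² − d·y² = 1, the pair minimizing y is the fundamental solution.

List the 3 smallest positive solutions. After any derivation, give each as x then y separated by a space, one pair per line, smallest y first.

12151 1260
295293601 30620520
7176225079351 744139875780

d=93: √d = [9; 1,1,1,4,6,4,1,1,1,18] (ℓ=10, even), read p_9/q_9
i=0: a=9 ⇒ p=9, q=1
i=1: a=1 ⇒ p=10, q=1
i=2: a=1 ⇒ p=19, q=2
i=3: a=1 ⇒ p=29, q=3
i=4: a=4 ⇒ p=135, q=14
i=5: a=6 ⇒ p=839, q=87
i=6: a=4 ⇒ p=3491, q=362
i=7: a=1 ⇒ p=4330, q=449
i=8: a=1 ⇒ p=7821, q=811
i=9: a=1 ⇒ p=12151, q=1260
→ (12151, 1260).  Check: 12151²=147646801, 93·1260²=147646800, difference 1.
k=2:  x_2 = 12151·12151+93·1260·1260 = 295293601,  y_2 = 12151·1260+1260·12151 = 30620520
k=3:  x_3 = 12151·295293601+93·1260·30620520 = 7176225079351,  y_3 = 12151·30620520+1260·295293601 = 744139875780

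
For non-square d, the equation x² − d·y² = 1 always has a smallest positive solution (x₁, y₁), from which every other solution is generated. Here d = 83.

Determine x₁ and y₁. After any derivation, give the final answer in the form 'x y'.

82 9

√83 = [9; 9,18, …], period ℓ=2 (even) → k=1
a_0=9:  p_0=9·1+0=9,  q_0=9·0+1=1
a_1=9:  p_1=9·9+1=82,  q_1=9·1+0=9
(x₁, y₁) = (82, 9);  82² − 83·9² = 1 ✓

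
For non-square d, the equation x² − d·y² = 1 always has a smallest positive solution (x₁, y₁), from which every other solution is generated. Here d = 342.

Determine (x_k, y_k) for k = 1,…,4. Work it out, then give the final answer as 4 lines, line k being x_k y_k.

37 2
2737 148
202501 10950
14982337 810152

√342 → a₀=18, period (2,36); ℓ=2 even so k=1
a_0=18:  p_0=18·1+0=18,  q_0=18·0+1=1
a_1=2:  p_1=2·18+1=37,  q_1=2·1+0=2
(x₁, y₁) = (37, 2);  37² − 342·2² = 1 ✓
n=2: (37,2)∘(37,2) = (37·37+342·2·2, 37·2+2·37) = (2737,148)
n=3: (2737,148)∘(37,2) = (37·2737+342·2·148, 37·148+2·2737) = (202501,10950)
n=4: (202501,10950)∘(37,2) = (37·202501+342·2·10950, 37·10950+2·202501) = (14982337,810152)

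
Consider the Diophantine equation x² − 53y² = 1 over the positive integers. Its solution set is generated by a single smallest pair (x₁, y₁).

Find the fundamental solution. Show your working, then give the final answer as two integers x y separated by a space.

66249 9100

√53 → a₀=7, period (3,1,1,3,14); ℓ=5 odd so k=9
k=0  a_k=7  p_k/q_k = 7/1
k=1  a_k=3  p_k/q_k = 22/3
k=2  a_k=1  p_k/q_k = 29/4
…
k=4  a_k=3  p_k/q_k = 182/25
k=5  a_k=14  p_k/q_k = 2599/357
k=6  a_k=3  p_k/q_k = 7979/1096
k=7  a_k=1  p_k/q_k = 10578/1453
k=8  a_k=1  p_k/q_k = 18557/2549
k=9  a_k=3  p_k/q_k = 66249/9100
fundamental: x₁=66249, y₁=9100  (since 4388930001 − 53·82810000 = 1)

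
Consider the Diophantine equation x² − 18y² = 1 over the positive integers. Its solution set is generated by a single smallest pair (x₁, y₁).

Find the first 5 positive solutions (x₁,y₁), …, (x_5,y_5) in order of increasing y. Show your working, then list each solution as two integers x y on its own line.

17 4
577 136
19601 4620
665857 156944
22619537 5331476

d=18: √d = [4; 4,8] (ℓ=2, even), read p_1/q_1
a_0=4:  p_0=4·1+0=4,  q_0=4·0+1=1
a_1=4:  p_1=4·4+1=17,  q_1=4·1+0=4
(x₁, y₁) = (17, 4);  17² − 18·4² = 1 ✓
n=2: (17,4)∘(17,4) = (17·17+18·4·4, 17·4+4·17) = (577,136)
n=3: (577,136)∘(17,4) = (17·577+18·4·136, 17·136+4·577) = (19601,4620)
n=4: (19601,4620)∘(17,4) = (17·19601+18·4·4620, 17·4620+4·19601) = (665857,156944)
n=5: (665857,156944)∘(17,4) = (17·665857+18·4·156944, 17·156944+4·665857) = (22619537,5331476)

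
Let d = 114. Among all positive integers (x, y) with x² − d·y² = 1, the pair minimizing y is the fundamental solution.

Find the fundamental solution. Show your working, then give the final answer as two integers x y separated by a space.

1025 96

[10; 1,2,10,2,1,20] for √114; ℓ=6 ⇒ convergent index 5
k=0  a_k=10  p_k/q_k = 10/1
k=1  a_k=1  p_k/q_k = 11/1
…
k=3  a_k=10  p_k/q_k = 331/31
k=4  a_k=2  p_k/q_k = 694/65
k=5  a_k=1  p_k/q_k = 1025/96
→ (1025, 96).  Check: 1025²=1050625, 114·96²=1050624, difference 1.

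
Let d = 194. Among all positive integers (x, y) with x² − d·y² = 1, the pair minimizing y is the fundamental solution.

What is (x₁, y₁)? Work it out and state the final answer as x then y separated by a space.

195 14

√194 = [13; 1,12,1,26, …], period ℓ=4 (even) → k=3
i=0: a=13 ⇒ p=13, q=1
…
i=2: a=12 ⇒ p=181, q=13
i=3: a=1 ⇒ p=195, q=14
fundamental: x₁=195, y₁=14  (since 38025 − 194·196 = 1)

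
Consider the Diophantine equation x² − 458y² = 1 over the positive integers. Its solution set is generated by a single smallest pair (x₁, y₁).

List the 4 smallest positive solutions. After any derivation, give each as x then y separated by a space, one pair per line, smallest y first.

√458 → a₀=21, period (2,2,42); ℓ=3 odd so k=5
k=0  a_k=21  p_k/q_k = 21/1
…
k=4  a_k=2  p_k/q_k = 9181/429
k=5  a_k=2  p_k/q_k = 22899/1070
→ (22899, 1070).  Check: 22899²=524364201, 458·1070²=524364200, difference 1.
(x_2, y_2) = (22899·22899 + 458·1070·1070, 22899·1070 + 1070·22899) = (1048728401, 49003860)
(x_3, y_3) = (22899·1048728401 + 458·1070·49003860, 22899·49003860 + 1070·1048728401) = (48029663286099, 2244278779210)
(x_4, y_4) = (22899·48029663286099 + 458·1070·2244278779210, 22899·2244278779210 + 1070·48029663286099) = (2199662518128033601, 102783479481255720)

22899 1070
1048728401 49003860
48029663286099 2244278779210
2199662518128033601 102783479481255720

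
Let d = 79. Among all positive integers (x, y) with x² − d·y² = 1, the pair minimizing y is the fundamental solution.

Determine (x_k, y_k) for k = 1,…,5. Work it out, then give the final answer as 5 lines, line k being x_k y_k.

80 9
12799 1440
2047760 230391
327628801 36861120
52418560400 5897548809

d=79: √d = [8; 1,7,1,16] (ℓ=4, even), read p_3/q_3
a_0=8:  p_0=8·1+0=8,  q_0=8·0+1=1
a_1=1:  p_1=1·8+1=9,  q_1=1·1+0=1
a_2=7:  p_2=7·9+8=71,  q_2=7·1+1=8
a_3=1:  p_3=1·71+9=80,  q_3=1·8+1=9
fundamental: x₁=80, y₁=9  (since 6400 − 79·81 = 1)
k=2:  x_2 = 80·80+79·9·9 = 12799,  y_2 = 80·9+9·80 = 1440
k=3:  x_3 = 80·12799+79·9·1440 = 2047760,  y_3 = 80·1440+9·12799 = 230391
k=4:  x_4 = 80·2047760+79·9·230391 = 327628801,  y_4 = 80·230391+9·2047760 = 36861120
k=5:  x_5 = 80·327628801+79·9·36861120 = 52418560400,  y_5 = 80·36861120+9·327628801 = 5897548809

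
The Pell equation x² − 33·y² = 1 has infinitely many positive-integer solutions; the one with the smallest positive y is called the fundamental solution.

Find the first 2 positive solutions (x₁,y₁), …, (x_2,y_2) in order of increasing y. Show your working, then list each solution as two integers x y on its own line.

√33 = [5; 1,2,1,10, …], period ℓ=4 (even) → k=3
i=0: a=5 ⇒ p=5, q=1
i=1: a=1 ⇒ p=6, q=1
i=2: a=2 ⇒ p=17, q=3
i=3: a=1 ⇒ p=23, q=4
(x₁, y₁) = (23, 4);  23² − 33·4² = 1 ✓
k=2:  x_2 = 23·23+33·4·4 = 1057,  y_2 = 23·4+4·23 = 184

23 4
1057 184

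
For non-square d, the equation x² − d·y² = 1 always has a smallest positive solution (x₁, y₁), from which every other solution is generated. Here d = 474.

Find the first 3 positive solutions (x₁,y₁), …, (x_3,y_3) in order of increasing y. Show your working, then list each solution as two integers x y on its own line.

√474 = [21; 1,3,2,1,1,…,3,1,42, …], period ℓ=14 (even) → k=13
i=0: a=21 ⇒ p=21, q=1
i=1: a=1 ⇒ p=22, q=1
i=2: a=3 ⇒ p=87, q=4
i=3: a=2 ⇒ p=196, q=9
i=4: a=1 ⇒ p=283, q=13
…
i=6: a=1 ⇒ p=762, q=35
i=7: a=6 ⇒ p=5051, q=232
…
i=9: a=1 ⇒ p=10864, q=499
i=10: a=1 ⇒ p=16677, q=766
i=11: a=2 ⇒ p=44218, q=2031
i=12: a=3 ⇒ p=149331, q=6859
i=13: a=1 ⇒ p=193549, q=8890
(x₁, y₁) = (193549, 8890);  193549² − 474·8890² = 1 ✓
(x_2, y_2) = (193549·193549 + 474·8890·8890, 193549·8890 + 8890·193549) = (74922430801, 3441301220)
(x_3, y_3) = (193549·74922430801 + 474·8890·3441301220, 193549·3441301220 + 8890·74922430801) = (29002323118011949, 1332120819650670)

193549 8890
74922430801 3441301220
29002323118011949 1332120819650670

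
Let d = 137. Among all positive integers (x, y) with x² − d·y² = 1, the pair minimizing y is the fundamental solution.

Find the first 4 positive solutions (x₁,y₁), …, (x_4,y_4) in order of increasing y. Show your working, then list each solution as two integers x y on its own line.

6083073 519712
74007554246657 6322892069952
900386710067742990849 76925228065277725280
10954236171143757109591351297 935883555725460013412300928

[11; 1,2,2,1,1,2,2,1,22] for √137; ℓ=9 ⇒ convergent index 17
k=0  a_k=11  p_k/q_k = 11/1
…
k=2  a_k=2  p_k/q_k = 35/3
…
k=6  a_k=2  p_k/q_k = 515/44
k=7  a_k=2  p_k/q_k = 1229/105
k=8  a_k=1  p_k/q_k = 1744/149
…
k=10  a_k=1  p_k/q_k = 41341/3532
…
k=12  a_k=2  p_k/q_k = 285899/24426
k=13  a_k=1  p_k/q_k = 408178/34873
k=14  a_k=1  p_k/q_k = 694077/59299
k=15  a_k=2  p_k/q_k = 1796332/153471
k=16  a_k=2  p_k/q_k = 4286741/366241
k=17  a_k=1  p_k/q_k = 6083073/519712
fundamental: x₁=6083073, y₁=519712  (since 37003777123329 − 137·270100562944 = 1)
(6083073+519712√137)^2 = 74007554246657 + 6322892069952√137
(6083073+519712√137)^3 = 900386710067742990849 + 76925228065277725280√137
(6083073+519712√137)^4 = 10954236171143757109591351297 + 935883555725460013412300928√137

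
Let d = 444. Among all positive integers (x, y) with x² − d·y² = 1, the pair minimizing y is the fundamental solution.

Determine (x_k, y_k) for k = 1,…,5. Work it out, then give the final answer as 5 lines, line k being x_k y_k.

[21; 14,42] for √444; ℓ=2 ⇒ convergent index 1
a_0=21:  p_0=21·1+0=21,  q_0=21·0+1=1
a_1=14:  p_1=14·21+1=295,  q_1=14·1+0=14
(x₁, y₁) = (295, 14);  295² − 444·14² = 1 ✓
n=2: (295,14)∘(295,14) = (295·295+444·14·14, 295·14+14·295) = (174049,8260)
n=3: (174049,8260)∘(295,14) = (295·174049+444·14·8260, 295·8260+14·174049) = (102688615,4873386)
n=4: (102688615,4873386)∘(295,14) = (295·102688615+444·14·4873386, 295·4873386+14·102688615) = (60586108801,2875289480)
n=5: (60586108801,2875289480)∘(295,14) = (295·60586108801+444·14·2875289480, 295·2875289480+14·60586108801) = (35745701503975,1696415919814)

295 14
174049 8260
102688615 4873386
60586108801 2875289480
35745701503975 1696415919814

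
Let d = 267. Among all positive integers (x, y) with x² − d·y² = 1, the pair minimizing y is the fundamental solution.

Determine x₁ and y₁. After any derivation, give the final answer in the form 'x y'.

d=267: √d = [16; 2,1,15,1,2,32] (ℓ=6, even), read p_5/q_5
k=0  a_k=16  p_k/q_k = 16/1
…
k=2  a_k=1  p_k/q_k = 49/3
…
k=4  a_k=1  p_k/q_k = 817/50
k=5  a_k=2  p_k/q_k = 2402/147
→ (2402, 147).  Check: 2402²=5769604, 267·147²=5769603, difference 1.

2402 147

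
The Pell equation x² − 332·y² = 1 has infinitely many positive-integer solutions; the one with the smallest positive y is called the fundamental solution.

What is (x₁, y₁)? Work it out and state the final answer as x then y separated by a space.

13447 738

√332 → a₀=18, period (4,1,1,8,1,1,4,36); ℓ=8 even so k=7
a_0=18:  p_0=18·1+0=18,  q_0=18·0+1=1
a_1=4:  p_1=4·18+1=73,  q_1=4·1+0=4
a_2=1:  p_2=1·73+18=91,  q_2=1·4+1=5
a_3=1:  p_3=1·91+73=164,  q_3=1·5+4=9
…
a_6=1:  p_6=1·1567+1403=2970,  q_6=1·86+77=163
a_7=4:  p_7=4·2970+1567=13447,  q_7=4·163+86=738
(x₁, y₁) = (13447, 738);  13447² − 332·738² = 1 ✓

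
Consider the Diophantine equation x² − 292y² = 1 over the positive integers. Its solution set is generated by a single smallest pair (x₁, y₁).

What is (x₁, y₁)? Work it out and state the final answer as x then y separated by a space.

2281249 133500

√292 = [17; 11,2,1,3,8,3,1,2,11,34, …], period ℓ=10 (even) → k=9
i=0: a=17 ⇒ p=17, q=1
…
i=5: a=8 ⇒ p=17669, q=1034
…
i=8: a=2 ⇒ p=200767, q=11749
i=9: a=11 ⇒ p=2281249, q=133500
fundamental: x₁=2281249, y₁=133500  (since 5204097000001 − 292·17822250000 = 1)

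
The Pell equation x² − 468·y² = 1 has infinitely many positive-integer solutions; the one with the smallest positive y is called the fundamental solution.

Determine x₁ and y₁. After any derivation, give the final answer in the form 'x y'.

√468 → a₀=21, period (1,1,1,2,1,1,1,42); ℓ=8 even so k=7
i=0: a=21 ⇒ p=21, q=1
…
i=2: a=1 ⇒ p=43, q=2
…
i=6: a=1 ⇒ p=411, q=19
i=7: a=1 ⇒ p=649, q=30
(x₁, y₁) = (649, 30);  649² − 468·30² = 1 ✓

649 30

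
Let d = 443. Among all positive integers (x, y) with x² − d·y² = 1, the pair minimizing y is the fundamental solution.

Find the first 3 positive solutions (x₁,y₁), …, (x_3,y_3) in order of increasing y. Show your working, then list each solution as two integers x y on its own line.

d=443: √d = [21; 21,42] (ℓ=2, even), read p_1/q_1
i=0: a=21 ⇒ p=21, q=1
i=1: a=21 ⇒ p=442, q=21
→ (442, 21).  Check: 442²=195364, 443·21²=195363, difference 1.
(x_2, y_2) = (442·442 + 443·21·21, 442·21 + 21·442) = (390727, 18564)
(x_3, y_3) = (442·390727 + 443·21·18564, 442·18564 + 21·390727) = (345402226, 16410555)

442 21
390727 18564
345402226 16410555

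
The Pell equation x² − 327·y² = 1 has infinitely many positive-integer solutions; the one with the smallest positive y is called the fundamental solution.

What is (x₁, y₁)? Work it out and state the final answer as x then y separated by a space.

d=327: √d = [18; 12,36] (ℓ=2, even), read p_1/q_1
i=0: a=18 ⇒ p=18, q=1
i=1: a=12 ⇒ p=217, q=12
(x₁, y₁) = (217, 12);  217² − 327·12² = 1 ✓

217 12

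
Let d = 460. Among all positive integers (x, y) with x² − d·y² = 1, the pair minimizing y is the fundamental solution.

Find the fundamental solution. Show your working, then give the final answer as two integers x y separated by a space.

2535751 118230

d=460: √d = [21; 2,4,3,1,2,10,2,1,3,4,2,42] (ℓ=12, even), read p_11/q_11
a_0=21:  p_0=21·1+0=21,  q_0=21·0+1=1
a_1=2:  p_1=2·21+1=43,  q_1=2·1+0=2
a_2=4:  p_2=4·43+21=193,  q_2=4·2+1=9
a_3=3:  p_3=3·193+43=622,  q_3=3·9+2=29
…
a_5=2:  p_5=2·815+622=2252,  q_5=2·38+29=105
a_6=10:  p_6=10·2252+815=23335,  q_6=10·105+38=1088
a_7=2:  p_7=2·23335+2252=48922,  q_7=2·1088+105=2281
…
a_9=3:  p_9=3·72257+48922=265693,  q_9=3·3369+2281=12388
a_10=4:  p_10=4·265693+72257=1135029,  q_10=4·12388+3369=52921
a_11=2:  p_11=2·1135029+265693=2535751,  q_11=2·52921+12388=118230
→ (2535751, 118230).  Check: 2535751²=6430033134001, 460·118230²=6430033134000, difference 1.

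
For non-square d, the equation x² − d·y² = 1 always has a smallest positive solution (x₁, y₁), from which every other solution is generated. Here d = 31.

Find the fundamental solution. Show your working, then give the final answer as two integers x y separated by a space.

1520 273

d=31: √d = [5; 1,1,3,5,3,1,1,10] (ℓ=8, even), read p_7/q_7
i=0: a=5 ⇒ p=5, q=1
i=1: a=1 ⇒ p=6, q=1
…
i=3: a=3 ⇒ p=39, q=7
…
i=6: a=1 ⇒ p=863, q=155
i=7: a=1 ⇒ p=1520, q=273
→ (1520, 273).  Check: 1520²=2310400, 31·273²=2310399, difference 1.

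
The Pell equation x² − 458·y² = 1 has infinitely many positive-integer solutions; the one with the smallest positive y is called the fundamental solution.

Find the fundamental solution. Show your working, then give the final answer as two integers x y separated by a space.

d=458: √d = [21; 2,2,42] (ℓ=3, odd), read p_5/q_5
i=0: a=21 ⇒ p=21, q=1
i=1: a=2 ⇒ p=43, q=2
…
i=4: a=2 ⇒ p=9181, q=429
i=5: a=2 ⇒ p=22899, q=1070
fundamental: x₁=22899, y₁=1070  (since 524364201 − 458·1144900 = 1)

22899 1070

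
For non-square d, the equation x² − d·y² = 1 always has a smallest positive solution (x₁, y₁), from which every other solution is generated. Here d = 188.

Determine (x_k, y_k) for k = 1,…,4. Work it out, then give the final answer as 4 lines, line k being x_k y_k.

√188 → a₀=13, period (1,2,2,6,2,2,1,26); ℓ=8 even so k=7
a_0=13:  p_0=13·1+0=13,  q_0=13·0+1=1
a_1=1:  p_1=1·13+1=14,  q_1=1·1+0=1
a_2=2:  p_2=2·14+13=41,  q_2=2·1+1=3
a_3=2:  p_3=2·41+14=96,  q_3=2·3+1=7
a_4=6:  p_4=6·96+41=617,  q_4=6·7+3=45
…
a_6=2:  p_6=2·1330+617=3277,  q_6=2·97+45=239
a_7=1:  p_7=1·3277+1330=4607,  q_7=1·239+97=336
→ (4607, 336).  Check: 4607²=21224449, 188·336²=21224448, difference 1.
k=2:  x_2 = 4607·4607+188·336·336 = 42448897,  y_2 = 4607·336+336·4607 = 3095904
k=3:  x_3 = 4607·42448897+188·336·3095904 = 391124132351,  y_3 = 4607·3095904+336·42448897 = 28525659120
k=4:  x_4 = 4607·391124132351+188·336·28525659120 = 3603817713033217,  y_4 = 4607·28525659120+336·391124132351 = 262835420035776

4607 336
42448897 3095904
391124132351 28525659120
3603817713033217 262835420035776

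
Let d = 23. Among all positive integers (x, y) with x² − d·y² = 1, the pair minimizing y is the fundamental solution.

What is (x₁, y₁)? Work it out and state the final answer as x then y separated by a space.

24 5

d=23: √d = [4; 1,3,1,8] (ℓ=4, even), read p_3/q_3
k=0  a_k=4  p_k/q_k = 4/1
k=1  a_k=1  p_k/q_k = 5/1
k=2  a_k=3  p_k/q_k = 19/4
k=3  a_k=1  p_k/q_k = 24/5
(x₁, y₁) = (24, 5);  24² − 23·5² = 1 ✓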